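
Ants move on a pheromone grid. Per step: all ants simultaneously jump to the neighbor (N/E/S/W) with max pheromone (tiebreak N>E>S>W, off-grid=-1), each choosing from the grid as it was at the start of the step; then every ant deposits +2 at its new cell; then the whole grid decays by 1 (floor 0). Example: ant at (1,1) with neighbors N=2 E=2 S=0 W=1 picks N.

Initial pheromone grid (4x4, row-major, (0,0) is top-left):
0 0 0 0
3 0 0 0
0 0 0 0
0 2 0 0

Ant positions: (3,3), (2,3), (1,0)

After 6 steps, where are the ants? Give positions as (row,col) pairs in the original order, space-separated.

Step 1: ant0:(3,3)->N->(2,3) | ant1:(2,3)->N->(1,3) | ant2:(1,0)->N->(0,0)
  grid max=2 at (1,0)
Step 2: ant0:(2,3)->N->(1,3) | ant1:(1,3)->S->(2,3) | ant2:(0,0)->S->(1,0)
  grid max=3 at (1,0)
Step 3: ant0:(1,3)->S->(2,3) | ant1:(2,3)->N->(1,3) | ant2:(1,0)->N->(0,0)
  grid max=3 at (1,3)
Step 4: ant0:(2,3)->N->(1,3) | ant1:(1,3)->S->(2,3) | ant2:(0,0)->S->(1,0)
  grid max=4 at (1,3)
Step 5: ant0:(1,3)->S->(2,3) | ant1:(2,3)->N->(1,3) | ant2:(1,0)->N->(0,0)
  grid max=5 at (1,3)
Step 6: ant0:(2,3)->N->(1,3) | ant1:(1,3)->S->(2,3) | ant2:(0,0)->S->(1,0)
  grid max=6 at (1,3)

(1,3) (2,3) (1,0)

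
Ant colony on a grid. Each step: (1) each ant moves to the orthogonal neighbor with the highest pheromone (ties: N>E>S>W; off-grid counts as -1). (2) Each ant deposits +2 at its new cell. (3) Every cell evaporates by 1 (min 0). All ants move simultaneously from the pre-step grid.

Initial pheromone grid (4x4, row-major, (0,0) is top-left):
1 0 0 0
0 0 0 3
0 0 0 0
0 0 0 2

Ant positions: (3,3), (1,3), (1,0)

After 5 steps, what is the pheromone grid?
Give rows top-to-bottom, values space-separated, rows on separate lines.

After step 1: ants at (2,3),(0,3),(0,0)
  2 0 0 1
  0 0 0 2
  0 0 0 1
  0 0 0 1
After step 2: ants at (1,3),(1,3),(0,1)
  1 1 0 0
  0 0 0 5
  0 0 0 0
  0 0 0 0
After step 3: ants at (0,3),(0,3),(0,0)
  2 0 0 3
  0 0 0 4
  0 0 0 0
  0 0 0 0
After step 4: ants at (1,3),(1,3),(0,1)
  1 1 0 2
  0 0 0 7
  0 0 0 0
  0 0 0 0
After step 5: ants at (0,3),(0,3),(0,0)
  2 0 0 5
  0 0 0 6
  0 0 0 0
  0 0 0 0

2 0 0 5
0 0 0 6
0 0 0 0
0 0 0 0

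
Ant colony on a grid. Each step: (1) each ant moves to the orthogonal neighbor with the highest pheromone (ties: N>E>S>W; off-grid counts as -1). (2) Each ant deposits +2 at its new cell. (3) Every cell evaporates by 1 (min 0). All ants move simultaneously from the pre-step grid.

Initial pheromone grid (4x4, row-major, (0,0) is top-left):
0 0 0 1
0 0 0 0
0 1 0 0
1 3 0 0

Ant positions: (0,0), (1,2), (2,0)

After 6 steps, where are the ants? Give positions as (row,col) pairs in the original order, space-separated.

Step 1: ant0:(0,0)->E->(0,1) | ant1:(1,2)->N->(0,2) | ant2:(2,0)->E->(2,1)
  grid max=2 at (2,1)
Step 2: ant0:(0,1)->E->(0,2) | ant1:(0,2)->W->(0,1) | ant2:(2,1)->S->(3,1)
  grid max=3 at (3,1)
Step 3: ant0:(0,2)->W->(0,1) | ant1:(0,1)->E->(0,2) | ant2:(3,1)->N->(2,1)
  grid max=3 at (0,1)
Step 4: ant0:(0,1)->E->(0,2) | ant1:(0,2)->W->(0,1) | ant2:(2,1)->S->(3,1)
  grid max=4 at (0,1)
Step 5: ant0:(0,2)->W->(0,1) | ant1:(0,1)->E->(0,2) | ant2:(3,1)->N->(2,1)
  grid max=5 at (0,1)
Step 6: ant0:(0,1)->E->(0,2) | ant1:(0,2)->W->(0,1) | ant2:(2,1)->S->(3,1)
  grid max=6 at (0,1)

(0,2) (0,1) (3,1)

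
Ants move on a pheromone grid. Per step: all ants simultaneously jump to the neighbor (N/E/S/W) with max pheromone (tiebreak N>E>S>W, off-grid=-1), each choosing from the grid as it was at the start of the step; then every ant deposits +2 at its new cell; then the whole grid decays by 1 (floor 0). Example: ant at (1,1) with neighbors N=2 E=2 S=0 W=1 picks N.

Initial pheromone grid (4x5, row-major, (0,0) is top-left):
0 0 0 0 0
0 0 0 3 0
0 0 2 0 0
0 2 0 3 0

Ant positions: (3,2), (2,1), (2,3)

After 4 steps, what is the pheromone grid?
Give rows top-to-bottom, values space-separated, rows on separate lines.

After step 1: ants at (3,3),(2,2),(1,3)
  0 0 0 0 0
  0 0 0 4 0
  0 0 3 0 0
  0 1 0 4 0
After step 2: ants at (2,3),(1,2),(0,3)
  0 0 0 1 0
  0 0 1 3 0
  0 0 2 1 0
  0 0 0 3 0
After step 3: ants at (1,3),(1,3),(1,3)
  0 0 0 0 0
  0 0 0 8 0
  0 0 1 0 0
  0 0 0 2 0
After step 4: ants at (0,3),(0,3),(0,3)
  0 0 0 5 0
  0 0 0 7 0
  0 0 0 0 0
  0 0 0 1 0

0 0 0 5 0
0 0 0 7 0
0 0 0 0 0
0 0 0 1 0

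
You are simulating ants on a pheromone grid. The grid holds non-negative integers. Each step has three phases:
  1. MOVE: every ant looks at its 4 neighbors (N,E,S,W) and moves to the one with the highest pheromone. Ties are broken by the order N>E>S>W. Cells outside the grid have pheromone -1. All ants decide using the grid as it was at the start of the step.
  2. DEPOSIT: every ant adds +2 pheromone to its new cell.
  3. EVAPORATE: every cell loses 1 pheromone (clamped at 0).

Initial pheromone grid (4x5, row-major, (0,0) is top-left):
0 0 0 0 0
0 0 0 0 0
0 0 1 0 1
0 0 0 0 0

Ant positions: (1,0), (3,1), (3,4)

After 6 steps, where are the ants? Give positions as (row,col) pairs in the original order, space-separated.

Step 1: ant0:(1,0)->N->(0,0) | ant1:(3,1)->N->(2,1) | ant2:(3,4)->N->(2,4)
  grid max=2 at (2,4)
Step 2: ant0:(0,0)->E->(0,1) | ant1:(2,1)->N->(1,1) | ant2:(2,4)->N->(1,4)
  grid max=1 at (0,1)
Step 3: ant0:(0,1)->S->(1,1) | ant1:(1,1)->N->(0,1) | ant2:(1,4)->S->(2,4)
  grid max=2 at (0,1)
Step 4: ant0:(1,1)->N->(0,1) | ant1:(0,1)->S->(1,1) | ant2:(2,4)->N->(1,4)
  grid max=3 at (0,1)
Step 5: ant0:(0,1)->S->(1,1) | ant1:(1,1)->N->(0,1) | ant2:(1,4)->S->(2,4)
  grid max=4 at (0,1)
Step 6: ant0:(1,1)->N->(0,1) | ant1:(0,1)->S->(1,1) | ant2:(2,4)->N->(1,4)
  grid max=5 at (0,1)

(0,1) (1,1) (1,4)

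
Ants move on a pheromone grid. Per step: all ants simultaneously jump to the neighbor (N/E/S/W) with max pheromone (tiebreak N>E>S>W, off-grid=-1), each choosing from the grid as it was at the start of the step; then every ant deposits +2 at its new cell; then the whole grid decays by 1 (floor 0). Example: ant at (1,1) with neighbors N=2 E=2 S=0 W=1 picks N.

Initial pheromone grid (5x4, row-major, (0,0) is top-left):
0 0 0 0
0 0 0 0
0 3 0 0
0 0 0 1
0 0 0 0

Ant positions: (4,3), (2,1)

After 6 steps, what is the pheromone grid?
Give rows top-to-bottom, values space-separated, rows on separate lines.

After step 1: ants at (3,3),(1,1)
  0 0 0 0
  0 1 0 0
  0 2 0 0
  0 0 0 2
  0 0 0 0
After step 2: ants at (2,3),(2,1)
  0 0 0 0
  0 0 0 0
  0 3 0 1
  0 0 0 1
  0 0 0 0
After step 3: ants at (3,3),(1,1)
  0 0 0 0
  0 1 0 0
  0 2 0 0
  0 0 0 2
  0 0 0 0
After step 4: ants at (2,3),(2,1)
  0 0 0 0
  0 0 0 0
  0 3 0 1
  0 0 0 1
  0 0 0 0
After step 5: ants at (3,3),(1,1)
  0 0 0 0
  0 1 0 0
  0 2 0 0
  0 0 0 2
  0 0 0 0
After step 6: ants at (2,3),(2,1)
  0 0 0 0
  0 0 0 0
  0 3 0 1
  0 0 0 1
  0 0 0 0

0 0 0 0
0 0 0 0
0 3 0 1
0 0 0 1
0 0 0 0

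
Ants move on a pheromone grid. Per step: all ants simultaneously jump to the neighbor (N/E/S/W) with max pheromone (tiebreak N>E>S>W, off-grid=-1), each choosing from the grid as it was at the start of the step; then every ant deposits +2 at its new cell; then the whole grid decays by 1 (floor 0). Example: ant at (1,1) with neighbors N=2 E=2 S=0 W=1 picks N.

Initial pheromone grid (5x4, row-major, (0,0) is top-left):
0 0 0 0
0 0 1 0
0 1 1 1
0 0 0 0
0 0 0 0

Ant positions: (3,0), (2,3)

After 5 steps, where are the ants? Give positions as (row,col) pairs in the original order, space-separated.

Step 1: ant0:(3,0)->N->(2,0) | ant1:(2,3)->W->(2,2)
  grid max=2 at (2,2)
Step 2: ant0:(2,0)->N->(1,0) | ant1:(2,2)->N->(1,2)
  grid max=1 at (1,0)
Step 3: ant0:(1,0)->N->(0,0) | ant1:(1,2)->S->(2,2)
  grid max=2 at (2,2)
Step 4: ant0:(0,0)->E->(0,1) | ant1:(2,2)->N->(1,2)
  grid max=1 at (0,1)
Step 5: ant0:(0,1)->E->(0,2) | ant1:(1,2)->S->(2,2)
  grid max=2 at (2,2)

(0,2) (2,2)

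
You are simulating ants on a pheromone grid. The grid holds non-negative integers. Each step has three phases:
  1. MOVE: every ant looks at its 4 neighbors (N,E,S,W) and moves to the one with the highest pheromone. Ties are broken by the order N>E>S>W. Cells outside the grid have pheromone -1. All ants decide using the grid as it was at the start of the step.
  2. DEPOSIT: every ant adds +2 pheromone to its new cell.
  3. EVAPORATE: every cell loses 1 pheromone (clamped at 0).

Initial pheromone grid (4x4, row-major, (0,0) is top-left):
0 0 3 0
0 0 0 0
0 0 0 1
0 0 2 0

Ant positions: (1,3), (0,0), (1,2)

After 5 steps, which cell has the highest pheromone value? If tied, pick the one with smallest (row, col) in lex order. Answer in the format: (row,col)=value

Step 1: ant0:(1,3)->S->(2,3) | ant1:(0,0)->E->(0,1) | ant2:(1,2)->N->(0,2)
  grid max=4 at (0,2)
Step 2: ant0:(2,3)->N->(1,3) | ant1:(0,1)->E->(0,2) | ant2:(0,2)->W->(0,1)
  grid max=5 at (0,2)
Step 3: ant0:(1,3)->S->(2,3) | ant1:(0,2)->W->(0,1) | ant2:(0,1)->E->(0,2)
  grid max=6 at (0,2)
Step 4: ant0:(2,3)->N->(1,3) | ant1:(0,1)->E->(0,2) | ant2:(0,2)->W->(0,1)
  grid max=7 at (0,2)
Step 5: ant0:(1,3)->S->(2,3) | ant1:(0,2)->W->(0,1) | ant2:(0,1)->E->(0,2)
  grid max=8 at (0,2)
Final grid:
  0 5 8 0
  0 0 0 0
  0 0 0 2
  0 0 0 0
Max pheromone 8 at (0,2)

Answer: (0,2)=8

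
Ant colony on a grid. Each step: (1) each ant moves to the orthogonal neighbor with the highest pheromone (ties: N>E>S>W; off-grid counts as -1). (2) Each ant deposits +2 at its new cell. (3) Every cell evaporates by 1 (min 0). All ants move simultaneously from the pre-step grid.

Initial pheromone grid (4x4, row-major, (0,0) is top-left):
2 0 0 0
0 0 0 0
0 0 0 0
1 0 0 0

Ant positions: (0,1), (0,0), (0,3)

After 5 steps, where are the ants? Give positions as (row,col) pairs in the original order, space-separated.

Step 1: ant0:(0,1)->W->(0,0) | ant1:(0,0)->E->(0,1) | ant2:(0,3)->S->(1,3)
  grid max=3 at (0,0)
Step 2: ant0:(0,0)->E->(0,1) | ant1:(0,1)->W->(0,0) | ant2:(1,3)->N->(0,3)
  grid max=4 at (0,0)
Step 3: ant0:(0,1)->W->(0,0) | ant1:(0,0)->E->(0,1) | ant2:(0,3)->S->(1,3)
  grid max=5 at (0,0)
Step 4: ant0:(0,0)->E->(0,1) | ant1:(0,1)->W->(0,0) | ant2:(1,3)->N->(0,3)
  grid max=6 at (0,0)
Step 5: ant0:(0,1)->W->(0,0) | ant1:(0,0)->E->(0,1) | ant2:(0,3)->S->(1,3)
  grid max=7 at (0,0)

(0,0) (0,1) (1,3)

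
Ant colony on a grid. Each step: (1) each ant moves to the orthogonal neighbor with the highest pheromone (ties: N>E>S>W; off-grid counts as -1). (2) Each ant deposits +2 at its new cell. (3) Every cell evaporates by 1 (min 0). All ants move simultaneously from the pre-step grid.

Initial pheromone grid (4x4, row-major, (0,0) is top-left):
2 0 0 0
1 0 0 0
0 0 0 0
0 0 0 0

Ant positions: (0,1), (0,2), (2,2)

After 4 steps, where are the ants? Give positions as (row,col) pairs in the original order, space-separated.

Step 1: ant0:(0,1)->W->(0,0) | ant1:(0,2)->E->(0,3) | ant2:(2,2)->N->(1,2)
  grid max=3 at (0,0)
Step 2: ant0:(0,0)->E->(0,1) | ant1:(0,3)->S->(1,3) | ant2:(1,2)->N->(0,2)
  grid max=2 at (0,0)
Step 3: ant0:(0,1)->W->(0,0) | ant1:(1,3)->N->(0,3) | ant2:(0,2)->W->(0,1)
  grid max=3 at (0,0)
Step 4: ant0:(0,0)->E->(0,1) | ant1:(0,3)->S->(1,3) | ant2:(0,1)->W->(0,0)
  grid max=4 at (0,0)

(0,1) (1,3) (0,0)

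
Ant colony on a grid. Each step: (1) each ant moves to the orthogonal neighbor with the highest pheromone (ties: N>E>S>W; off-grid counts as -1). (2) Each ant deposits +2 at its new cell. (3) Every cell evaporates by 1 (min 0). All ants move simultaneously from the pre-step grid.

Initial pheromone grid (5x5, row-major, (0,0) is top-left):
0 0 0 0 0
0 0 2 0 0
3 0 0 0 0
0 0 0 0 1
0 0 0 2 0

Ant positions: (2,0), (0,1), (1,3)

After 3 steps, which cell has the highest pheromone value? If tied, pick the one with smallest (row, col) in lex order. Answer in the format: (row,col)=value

Answer: (1,2)=5

Derivation:
Step 1: ant0:(2,0)->N->(1,0) | ant1:(0,1)->E->(0,2) | ant2:(1,3)->W->(1,2)
  grid max=3 at (1,2)
Step 2: ant0:(1,0)->S->(2,0) | ant1:(0,2)->S->(1,2) | ant2:(1,2)->N->(0,2)
  grid max=4 at (1,2)
Step 3: ant0:(2,0)->N->(1,0) | ant1:(1,2)->N->(0,2) | ant2:(0,2)->S->(1,2)
  grid max=5 at (1,2)
Final grid:
  0 0 3 0 0
  1 0 5 0 0
  2 0 0 0 0
  0 0 0 0 0
  0 0 0 0 0
Max pheromone 5 at (1,2)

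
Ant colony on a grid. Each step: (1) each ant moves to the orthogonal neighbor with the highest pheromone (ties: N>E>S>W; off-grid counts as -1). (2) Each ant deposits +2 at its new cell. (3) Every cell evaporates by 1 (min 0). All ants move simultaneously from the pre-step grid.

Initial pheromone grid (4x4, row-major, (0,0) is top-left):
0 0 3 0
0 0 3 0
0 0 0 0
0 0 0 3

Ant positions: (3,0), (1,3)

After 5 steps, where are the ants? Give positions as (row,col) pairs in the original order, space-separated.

Step 1: ant0:(3,0)->N->(2,0) | ant1:(1,3)->W->(1,2)
  grid max=4 at (1,2)
Step 2: ant0:(2,0)->N->(1,0) | ant1:(1,2)->N->(0,2)
  grid max=3 at (0,2)
Step 3: ant0:(1,0)->N->(0,0) | ant1:(0,2)->S->(1,2)
  grid max=4 at (1,2)
Step 4: ant0:(0,0)->E->(0,1) | ant1:(1,2)->N->(0,2)
  grid max=3 at (0,2)
Step 5: ant0:(0,1)->E->(0,2) | ant1:(0,2)->S->(1,2)
  grid max=4 at (0,2)

(0,2) (1,2)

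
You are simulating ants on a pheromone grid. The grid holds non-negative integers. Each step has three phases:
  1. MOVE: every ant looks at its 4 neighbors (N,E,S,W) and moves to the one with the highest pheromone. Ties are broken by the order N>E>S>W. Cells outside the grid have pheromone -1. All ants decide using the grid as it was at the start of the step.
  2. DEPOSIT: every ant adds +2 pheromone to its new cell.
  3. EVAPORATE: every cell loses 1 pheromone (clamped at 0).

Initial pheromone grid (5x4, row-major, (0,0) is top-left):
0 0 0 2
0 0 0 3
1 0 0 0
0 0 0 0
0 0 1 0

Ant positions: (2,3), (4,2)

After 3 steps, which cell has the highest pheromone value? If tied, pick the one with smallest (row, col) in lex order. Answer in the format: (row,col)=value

Answer: (1,3)=4

Derivation:
Step 1: ant0:(2,3)->N->(1,3) | ant1:(4,2)->N->(3,2)
  grid max=4 at (1,3)
Step 2: ant0:(1,3)->N->(0,3) | ant1:(3,2)->N->(2,2)
  grid max=3 at (1,3)
Step 3: ant0:(0,3)->S->(1,3) | ant1:(2,2)->N->(1,2)
  grid max=4 at (1,3)
Final grid:
  0 0 0 1
  0 0 1 4
  0 0 0 0
  0 0 0 0
  0 0 0 0
Max pheromone 4 at (1,3)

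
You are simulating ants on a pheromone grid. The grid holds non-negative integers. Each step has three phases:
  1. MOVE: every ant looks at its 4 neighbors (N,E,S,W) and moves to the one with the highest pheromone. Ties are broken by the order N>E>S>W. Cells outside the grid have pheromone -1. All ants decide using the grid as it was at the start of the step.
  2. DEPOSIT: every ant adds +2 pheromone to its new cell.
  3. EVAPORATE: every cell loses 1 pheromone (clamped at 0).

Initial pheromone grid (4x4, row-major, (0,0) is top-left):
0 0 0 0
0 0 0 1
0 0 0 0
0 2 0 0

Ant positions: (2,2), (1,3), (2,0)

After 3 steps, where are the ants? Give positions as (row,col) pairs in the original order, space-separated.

Step 1: ant0:(2,2)->N->(1,2) | ant1:(1,3)->N->(0,3) | ant2:(2,0)->N->(1,0)
  grid max=1 at (0,3)
Step 2: ant0:(1,2)->N->(0,2) | ant1:(0,3)->S->(1,3) | ant2:(1,0)->N->(0,0)
  grid max=1 at (0,0)
Step 3: ant0:(0,2)->E->(0,3) | ant1:(1,3)->N->(0,3) | ant2:(0,0)->E->(0,1)
  grid max=3 at (0,3)

(0,3) (0,3) (0,1)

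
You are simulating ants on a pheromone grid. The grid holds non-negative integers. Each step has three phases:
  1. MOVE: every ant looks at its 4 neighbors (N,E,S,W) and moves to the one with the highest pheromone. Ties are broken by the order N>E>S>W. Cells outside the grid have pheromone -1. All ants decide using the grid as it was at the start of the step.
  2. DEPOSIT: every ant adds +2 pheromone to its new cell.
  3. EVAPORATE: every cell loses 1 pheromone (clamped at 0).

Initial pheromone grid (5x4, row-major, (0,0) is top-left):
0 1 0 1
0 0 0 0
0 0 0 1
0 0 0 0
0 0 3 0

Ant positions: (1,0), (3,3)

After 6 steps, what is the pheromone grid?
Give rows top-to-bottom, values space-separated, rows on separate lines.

After step 1: ants at (0,0),(2,3)
  1 0 0 0
  0 0 0 0
  0 0 0 2
  0 0 0 0
  0 0 2 0
After step 2: ants at (0,1),(1,3)
  0 1 0 0
  0 0 0 1
  0 0 0 1
  0 0 0 0
  0 0 1 0
After step 3: ants at (0,2),(2,3)
  0 0 1 0
  0 0 0 0
  0 0 0 2
  0 0 0 0
  0 0 0 0
After step 4: ants at (0,3),(1,3)
  0 0 0 1
  0 0 0 1
  0 0 0 1
  0 0 0 0
  0 0 0 0
After step 5: ants at (1,3),(0,3)
  0 0 0 2
  0 0 0 2
  0 0 0 0
  0 0 0 0
  0 0 0 0
After step 6: ants at (0,3),(1,3)
  0 0 0 3
  0 0 0 3
  0 0 0 0
  0 0 0 0
  0 0 0 0

0 0 0 3
0 0 0 3
0 0 0 0
0 0 0 0
0 0 0 0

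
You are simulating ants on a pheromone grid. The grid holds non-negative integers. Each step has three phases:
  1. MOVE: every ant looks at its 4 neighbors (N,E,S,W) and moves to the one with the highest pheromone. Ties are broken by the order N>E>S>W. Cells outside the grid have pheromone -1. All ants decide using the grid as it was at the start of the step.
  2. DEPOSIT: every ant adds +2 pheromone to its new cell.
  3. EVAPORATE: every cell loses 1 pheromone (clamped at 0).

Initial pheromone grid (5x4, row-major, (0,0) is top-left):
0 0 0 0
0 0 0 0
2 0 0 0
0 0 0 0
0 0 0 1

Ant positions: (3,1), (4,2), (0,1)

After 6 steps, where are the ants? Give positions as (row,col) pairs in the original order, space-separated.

Step 1: ant0:(3,1)->N->(2,1) | ant1:(4,2)->E->(4,3) | ant2:(0,1)->E->(0,2)
  grid max=2 at (4,3)
Step 2: ant0:(2,1)->W->(2,0) | ant1:(4,3)->N->(3,3) | ant2:(0,2)->E->(0,3)
  grid max=2 at (2,0)
Step 3: ant0:(2,0)->N->(1,0) | ant1:(3,3)->S->(4,3) | ant2:(0,3)->S->(1,3)
  grid max=2 at (4,3)
Step 4: ant0:(1,0)->S->(2,0) | ant1:(4,3)->N->(3,3) | ant2:(1,3)->N->(0,3)
  grid max=2 at (2,0)
Step 5: ant0:(2,0)->N->(1,0) | ant1:(3,3)->S->(4,3) | ant2:(0,3)->S->(1,3)
  grid max=2 at (4,3)
Step 6: ant0:(1,0)->S->(2,0) | ant1:(4,3)->N->(3,3) | ant2:(1,3)->N->(0,3)
  grid max=2 at (2,0)

(2,0) (3,3) (0,3)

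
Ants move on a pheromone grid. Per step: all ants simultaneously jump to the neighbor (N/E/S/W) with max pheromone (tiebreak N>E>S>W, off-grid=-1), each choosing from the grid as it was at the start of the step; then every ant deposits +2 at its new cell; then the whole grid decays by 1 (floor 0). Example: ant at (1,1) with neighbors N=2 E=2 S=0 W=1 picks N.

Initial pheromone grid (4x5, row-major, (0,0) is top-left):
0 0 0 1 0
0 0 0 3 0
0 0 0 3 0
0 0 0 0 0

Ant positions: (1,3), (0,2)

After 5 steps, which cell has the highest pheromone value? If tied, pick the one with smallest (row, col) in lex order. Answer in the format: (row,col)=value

Step 1: ant0:(1,3)->S->(2,3) | ant1:(0,2)->E->(0,3)
  grid max=4 at (2,3)
Step 2: ant0:(2,3)->N->(1,3) | ant1:(0,3)->S->(1,3)
  grid max=5 at (1,3)
Step 3: ant0:(1,3)->S->(2,3) | ant1:(1,3)->S->(2,3)
  grid max=6 at (2,3)
Step 4: ant0:(2,3)->N->(1,3) | ant1:(2,3)->N->(1,3)
  grid max=7 at (1,3)
Step 5: ant0:(1,3)->S->(2,3) | ant1:(1,3)->S->(2,3)
  grid max=8 at (2,3)
Final grid:
  0 0 0 0 0
  0 0 0 6 0
  0 0 0 8 0
  0 0 0 0 0
Max pheromone 8 at (2,3)

Answer: (2,3)=8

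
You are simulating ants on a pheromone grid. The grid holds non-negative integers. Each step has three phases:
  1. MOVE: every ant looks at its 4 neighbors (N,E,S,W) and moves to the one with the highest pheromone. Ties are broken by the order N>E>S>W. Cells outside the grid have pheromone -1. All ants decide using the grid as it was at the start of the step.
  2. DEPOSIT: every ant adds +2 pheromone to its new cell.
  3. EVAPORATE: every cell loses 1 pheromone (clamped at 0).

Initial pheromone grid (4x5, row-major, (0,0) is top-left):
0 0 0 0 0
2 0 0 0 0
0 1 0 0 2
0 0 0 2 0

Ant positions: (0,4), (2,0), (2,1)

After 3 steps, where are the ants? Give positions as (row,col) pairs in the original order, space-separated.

Step 1: ant0:(0,4)->S->(1,4) | ant1:(2,0)->N->(1,0) | ant2:(2,1)->N->(1,1)
  grid max=3 at (1,0)
Step 2: ant0:(1,4)->S->(2,4) | ant1:(1,0)->E->(1,1) | ant2:(1,1)->W->(1,0)
  grid max=4 at (1,0)
Step 3: ant0:(2,4)->N->(1,4) | ant1:(1,1)->W->(1,0) | ant2:(1,0)->E->(1,1)
  grid max=5 at (1,0)

(1,4) (1,0) (1,1)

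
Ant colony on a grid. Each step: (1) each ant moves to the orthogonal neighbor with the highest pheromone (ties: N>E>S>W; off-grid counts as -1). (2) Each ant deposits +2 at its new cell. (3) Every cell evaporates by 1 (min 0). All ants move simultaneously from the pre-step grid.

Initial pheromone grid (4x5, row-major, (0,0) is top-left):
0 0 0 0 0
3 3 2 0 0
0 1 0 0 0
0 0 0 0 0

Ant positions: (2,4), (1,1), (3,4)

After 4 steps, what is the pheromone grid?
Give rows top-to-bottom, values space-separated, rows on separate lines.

After step 1: ants at (1,4),(1,0),(2,4)
  0 0 0 0 0
  4 2 1 0 1
  0 0 0 0 1
  0 0 0 0 0
After step 2: ants at (2,4),(1,1),(1,4)
  0 0 0 0 0
  3 3 0 0 2
  0 0 0 0 2
  0 0 0 0 0
After step 3: ants at (1,4),(1,0),(2,4)
  0 0 0 0 0
  4 2 0 0 3
  0 0 0 0 3
  0 0 0 0 0
After step 4: ants at (2,4),(1,1),(1,4)
  0 0 0 0 0
  3 3 0 0 4
  0 0 0 0 4
  0 0 0 0 0

0 0 0 0 0
3 3 0 0 4
0 0 0 0 4
0 0 0 0 0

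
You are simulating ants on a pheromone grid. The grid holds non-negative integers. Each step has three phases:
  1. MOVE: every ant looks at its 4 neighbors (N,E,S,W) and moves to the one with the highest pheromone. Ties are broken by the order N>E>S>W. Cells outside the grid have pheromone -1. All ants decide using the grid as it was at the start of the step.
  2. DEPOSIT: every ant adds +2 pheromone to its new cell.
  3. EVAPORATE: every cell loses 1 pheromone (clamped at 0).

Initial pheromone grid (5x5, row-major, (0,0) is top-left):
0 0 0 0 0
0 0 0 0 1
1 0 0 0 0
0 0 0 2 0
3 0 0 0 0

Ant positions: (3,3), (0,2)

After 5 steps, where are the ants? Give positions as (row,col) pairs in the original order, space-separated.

Step 1: ant0:(3,3)->N->(2,3) | ant1:(0,2)->E->(0,3)
  grid max=2 at (4,0)
Step 2: ant0:(2,3)->S->(3,3) | ant1:(0,3)->E->(0,4)
  grid max=2 at (3,3)
Step 3: ant0:(3,3)->N->(2,3) | ant1:(0,4)->S->(1,4)
  grid max=1 at (1,4)
Step 4: ant0:(2,3)->S->(3,3) | ant1:(1,4)->N->(0,4)
  grid max=2 at (3,3)
Step 5: ant0:(3,3)->N->(2,3) | ant1:(0,4)->S->(1,4)
  grid max=1 at (1,4)

(2,3) (1,4)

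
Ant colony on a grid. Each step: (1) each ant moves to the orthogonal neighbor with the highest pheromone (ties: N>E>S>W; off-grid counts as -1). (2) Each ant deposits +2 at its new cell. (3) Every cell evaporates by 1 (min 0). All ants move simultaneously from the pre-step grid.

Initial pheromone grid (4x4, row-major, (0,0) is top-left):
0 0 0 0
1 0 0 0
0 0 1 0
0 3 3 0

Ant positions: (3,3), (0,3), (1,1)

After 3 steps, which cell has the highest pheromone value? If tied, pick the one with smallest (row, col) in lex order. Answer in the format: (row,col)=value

Answer: (3,2)=4

Derivation:
Step 1: ant0:(3,3)->W->(3,2) | ant1:(0,3)->S->(1,3) | ant2:(1,1)->W->(1,0)
  grid max=4 at (3,2)
Step 2: ant0:(3,2)->W->(3,1) | ant1:(1,3)->N->(0,3) | ant2:(1,0)->N->(0,0)
  grid max=3 at (3,1)
Step 3: ant0:(3,1)->E->(3,2) | ant1:(0,3)->S->(1,3) | ant2:(0,0)->S->(1,0)
  grid max=4 at (3,2)
Final grid:
  0 0 0 0
  2 0 0 1
  0 0 0 0
  0 2 4 0
Max pheromone 4 at (3,2)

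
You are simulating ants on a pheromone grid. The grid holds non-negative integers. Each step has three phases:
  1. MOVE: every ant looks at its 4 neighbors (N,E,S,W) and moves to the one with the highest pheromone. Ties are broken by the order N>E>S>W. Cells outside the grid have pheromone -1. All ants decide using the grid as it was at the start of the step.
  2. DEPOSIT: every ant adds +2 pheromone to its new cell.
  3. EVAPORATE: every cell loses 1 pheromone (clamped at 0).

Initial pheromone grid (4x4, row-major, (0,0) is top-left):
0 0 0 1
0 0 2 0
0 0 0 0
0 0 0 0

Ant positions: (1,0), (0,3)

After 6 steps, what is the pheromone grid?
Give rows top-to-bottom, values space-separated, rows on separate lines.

After step 1: ants at (0,0),(1,3)
  1 0 0 0
  0 0 1 1
  0 0 0 0
  0 0 0 0
After step 2: ants at (0,1),(1,2)
  0 1 0 0
  0 0 2 0
  0 0 0 0
  0 0 0 0
After step 3: ants at (0,2),(0,2)
  0 0 3 0
  0 0 1 0
  0 0 0 0
  0 0 0 0
After step 4: ants at (1,2),(1,2)
  0 0 2 0
  0 0 4 0
  0 0 0 0
  0 0 0 0
After step 5: ants at (0,2),(0,2)
  0 0 5 0
  0 0 3 0
  0 0 0 0
  0 0 0 0
After step 6: ants at (1,2),(1,2)
  0 0 4 0
  0 0 6 0
  0 0 0 0
  0 0 0 0

0 0 4 0
0 0 6 0
0 0 0 0
0 0 0 0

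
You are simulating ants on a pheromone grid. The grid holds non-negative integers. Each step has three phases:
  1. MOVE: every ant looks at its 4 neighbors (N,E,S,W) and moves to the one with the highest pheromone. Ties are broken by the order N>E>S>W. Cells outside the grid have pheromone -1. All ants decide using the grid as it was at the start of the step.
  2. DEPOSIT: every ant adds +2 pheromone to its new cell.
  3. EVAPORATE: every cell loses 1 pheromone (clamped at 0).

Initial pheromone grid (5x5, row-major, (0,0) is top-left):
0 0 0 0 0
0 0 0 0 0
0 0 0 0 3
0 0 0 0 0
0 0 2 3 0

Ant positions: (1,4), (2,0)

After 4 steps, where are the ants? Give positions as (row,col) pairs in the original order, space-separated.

Step 1: ant0:(1,4)->S->(2,4) | ant1:(2,0)->N->(1,0)
  grid max=4 at (2,4)
Step 2: ant0:(2,4)->N->(1,4) | ant1:(1,0)->N->(0,0)
  grid max=3 at (2,4)
Step 3: ant0:(1,4)->S->(2,4) | ant1:(0,0)->E->(0,1)
  grid max=4 at (2,4)
Step 4: ant0:(2,4)->N->(1,4) | ant1:(0,1)->E->(0,2)
  grid max=3 at (2,4)

(1,4) (0,2)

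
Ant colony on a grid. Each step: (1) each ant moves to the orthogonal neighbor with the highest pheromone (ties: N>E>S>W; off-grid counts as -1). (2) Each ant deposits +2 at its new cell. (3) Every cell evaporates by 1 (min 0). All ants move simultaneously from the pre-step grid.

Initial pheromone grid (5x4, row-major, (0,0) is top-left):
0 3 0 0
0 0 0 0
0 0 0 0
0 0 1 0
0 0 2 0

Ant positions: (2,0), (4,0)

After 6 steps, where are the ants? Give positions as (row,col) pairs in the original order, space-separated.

Step 1: ant0:(2,0)->N->(1,0) | ant1:(4,0)->N->(3,0)
  grid max=2 at (0,1)
Step 2: ant0:(1,0)->N->(0,0) | ant1:(3,0)->N->(2,0)
  grid max=1 at (0,0)
Step 3: ant0:(0,0)->E->(0,1) | ant1:(2,0)->N->(1,0)
  grid max=2 at (0,1)
Step 4: ant0:(0,1)->E->(0,2) | ant1:(1,0)->N->(0,0)
  grid max=1 at (0,0)
Step 5: ant0:(0,2)->W->(0,1) | ant1:(0,0)->E->(0,1)
  grid max=4 at (0,1)
Step 6: ant0:(0,1)->E->(0,2) | ant1:(0,1)->E->(0,2)
  grid max=3 at (0,1)

(0,2) (0,2)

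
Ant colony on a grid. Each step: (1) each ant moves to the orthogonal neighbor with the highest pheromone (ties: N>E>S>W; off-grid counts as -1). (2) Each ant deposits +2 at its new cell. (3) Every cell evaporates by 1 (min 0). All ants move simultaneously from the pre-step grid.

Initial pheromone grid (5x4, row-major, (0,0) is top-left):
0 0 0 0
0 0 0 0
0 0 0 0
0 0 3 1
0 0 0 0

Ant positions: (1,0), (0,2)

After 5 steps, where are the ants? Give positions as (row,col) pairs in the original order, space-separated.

Step 1: ant0:(1,0)->N->(0,0) | ant1:(0,2)->E->(0,3)
  grid max=2 at (3,2)
Step 2: ant0:(0,0)->E->(0,1) | ant1:(0,3)->S->(1,3)
  grid max=1 at (0,1)
Step 3: ant0:(0,1)->E->(0,2) | ant1:(1,3)->N->(0,3)
  grid max=1 at (0,2)
Step 4: ant0:(0,2)->E->(0,3) | ant1:(0,3)->W->(0,2)
  grid max=2 at (0,2)
Step 5: ant0:(0,3)->W->(0,2) | ant1:(0,2)->E->(0,3)
  grid max=3 at (0,2)

(0,2) (0,3)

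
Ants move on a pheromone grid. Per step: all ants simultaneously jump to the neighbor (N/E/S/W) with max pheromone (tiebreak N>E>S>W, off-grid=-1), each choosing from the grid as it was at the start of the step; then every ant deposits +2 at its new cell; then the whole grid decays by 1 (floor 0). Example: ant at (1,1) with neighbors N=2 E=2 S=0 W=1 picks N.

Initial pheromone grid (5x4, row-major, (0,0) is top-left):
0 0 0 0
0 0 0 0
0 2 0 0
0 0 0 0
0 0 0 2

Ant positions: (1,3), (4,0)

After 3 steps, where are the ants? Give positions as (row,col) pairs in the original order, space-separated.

Step 1: ant0:(1,3)->N->(0,3) | ant1:(4,0)->N->(3,0)
  grid max=1 at (0,3)
Step 2: ant0:(0,3)->S->(1,3) | ant1:(3,0)->N->(2,0)
  grid max=1 at (1,3)
Step 3: ant0:(1,3)->N->(0,3) | ant1:(2,0)->N->(1,0)
  grid max=1 at (0,3)

(0,3) (1,0)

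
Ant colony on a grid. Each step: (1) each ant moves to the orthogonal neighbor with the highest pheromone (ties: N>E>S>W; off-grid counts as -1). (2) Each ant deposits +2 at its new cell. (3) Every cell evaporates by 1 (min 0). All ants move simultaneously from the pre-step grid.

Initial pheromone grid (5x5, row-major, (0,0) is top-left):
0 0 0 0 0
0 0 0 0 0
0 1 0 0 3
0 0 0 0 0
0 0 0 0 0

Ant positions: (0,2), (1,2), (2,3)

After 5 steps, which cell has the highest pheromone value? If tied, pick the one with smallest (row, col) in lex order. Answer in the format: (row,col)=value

Step 1: ant0:(0,2)->E->(0,3) | ant1:(1,2)->N->(0,2) | ant2:(2,3)->E->(2,4)
  grid max=4 at (2,4)
Step 2: ant0:(0,3)->W->(0,2) | ant1:(0,2)->E->(0,3) | ant2:(2,4)->N->(1,4)
  grid max=3 at (2,4)
Step 3: ant0:(0,2)->E->(0,3) | ant1:(0,3)->W->(0,2) | ant2:(1,4)->S->(2,4)
  grid max=4 at (2,4)
Step 4: ant0:(0,3)->W->(0,2) | ant1:(0,2)->E->(0,3) | ant2:(2,4)->N->(1,4)
  grid max=4 at (0,2)
Step 5: ant0:(0,2)->E->(0,3) | ant1:(0,3)->W->(0,2) | ant2:(1,4)->S->(2,4)
  grid max=5 at (0,2)
Final grid:
  0 0 5 5 0
  0 0 0 0 0
  0 0 0 0 4
  0 0 0 0 0
  0 0 0 0 0
Max pheromone 5 at (0,2)

Answer: (0,2)=5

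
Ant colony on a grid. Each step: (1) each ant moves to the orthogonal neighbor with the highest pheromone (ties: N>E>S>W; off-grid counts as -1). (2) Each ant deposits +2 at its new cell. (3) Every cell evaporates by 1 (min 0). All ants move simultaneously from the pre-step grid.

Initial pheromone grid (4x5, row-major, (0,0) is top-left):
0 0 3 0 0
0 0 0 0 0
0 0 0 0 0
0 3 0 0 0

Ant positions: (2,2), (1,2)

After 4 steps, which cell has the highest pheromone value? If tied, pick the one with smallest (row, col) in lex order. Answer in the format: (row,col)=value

Answer: (0,2)=7

Derivation:
Step 1: ant0:(2,2)->N->(1,2) | ant1:(1,2)->N->(0,2)
  grid max=4 at (0,2)
Step 2: ant0:(1,2)->N->(0,2) | ant1:(0,2)->S->(1,2)
  grid max=5 at (0,2)
Step 3: ant0:(0,2)->S->(1,2) | ant1:(1,2)->N->(0,2)
  grid max=6 at (0,2)
Step 4: ant0:(1,2)->N->(0,2) | ant1:(0,2)->S->(1,2)
  grid max=7 at (0,2)
Final grid:
  0 0 7 0 0
  0 0 4 0 0
  0 0 0 0 0
  0 0 0 0 0
Max pheromone 7 at (0,2)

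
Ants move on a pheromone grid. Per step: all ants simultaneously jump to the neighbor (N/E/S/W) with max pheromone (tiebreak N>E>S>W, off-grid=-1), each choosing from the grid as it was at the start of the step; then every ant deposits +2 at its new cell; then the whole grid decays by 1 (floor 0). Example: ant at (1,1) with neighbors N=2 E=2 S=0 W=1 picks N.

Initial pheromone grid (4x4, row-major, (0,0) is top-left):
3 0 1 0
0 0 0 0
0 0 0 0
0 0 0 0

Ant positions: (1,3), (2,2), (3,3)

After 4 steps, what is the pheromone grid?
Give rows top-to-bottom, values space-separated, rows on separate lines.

After step 1: ants at (0,3),(1,2),(2,3)
  2 0 0 1
  0 0 1 0
  0 0 0 1
  0 0 0 0
After step 2: ants at (1,3),(0,2),(1,3)
  1 0 1 0
  0 0 0 3
  0 0 0 0
  0 0 0 0
After step 3: ants at (0,3),(0,3),(0,3)
  0 0 0 5
  0 0 0 2
  0 0 0 0
  0 0 0 0
After step 4: ants at (1,3),(1,3),(1,3)
  0 0 0 4
  0 0 0 7
  0 0 0 0
  0 0 0 0

0 0 0 4
0 0 0 7
0 0 0 0
0 0 0 0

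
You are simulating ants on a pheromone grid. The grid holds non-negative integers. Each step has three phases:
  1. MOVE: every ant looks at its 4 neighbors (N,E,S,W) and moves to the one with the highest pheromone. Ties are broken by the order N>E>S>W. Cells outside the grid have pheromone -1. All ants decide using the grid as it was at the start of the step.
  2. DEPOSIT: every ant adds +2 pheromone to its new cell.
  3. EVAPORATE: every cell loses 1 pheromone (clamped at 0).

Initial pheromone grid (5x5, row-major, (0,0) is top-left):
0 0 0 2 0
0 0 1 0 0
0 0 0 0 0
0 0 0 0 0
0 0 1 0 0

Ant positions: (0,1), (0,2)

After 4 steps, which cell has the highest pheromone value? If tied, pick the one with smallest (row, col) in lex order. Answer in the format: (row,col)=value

Step 1: ant0:(0,1)->E->(0,2) | ant1:(0,2)->E->(0,3)
  grid max=3 at (0,3)
Step 2: ant0:(0,2)->E->(0,3) | ant1:(0,3)->W->(0,2)
  grid max=4 at (0,3)
Step 3: ant0:(0,3)->W->(0,2) | ant1:(0,2)->E->(0,3)
  grid max=5 at (0,3)
Step 4: ant0:(0,2)->E->(0,3) | ant1:(0,3)->W->(0,2)
  grid max=6 at (0,3)
Final grid:
  0 0 4 6 0
  0 0 0 0 0
  0 0 0 0 0
  0 0 0 0 0
  0 0 0 0 0
Max pheromone 6 at (0,3)

Answer: (0,3)=6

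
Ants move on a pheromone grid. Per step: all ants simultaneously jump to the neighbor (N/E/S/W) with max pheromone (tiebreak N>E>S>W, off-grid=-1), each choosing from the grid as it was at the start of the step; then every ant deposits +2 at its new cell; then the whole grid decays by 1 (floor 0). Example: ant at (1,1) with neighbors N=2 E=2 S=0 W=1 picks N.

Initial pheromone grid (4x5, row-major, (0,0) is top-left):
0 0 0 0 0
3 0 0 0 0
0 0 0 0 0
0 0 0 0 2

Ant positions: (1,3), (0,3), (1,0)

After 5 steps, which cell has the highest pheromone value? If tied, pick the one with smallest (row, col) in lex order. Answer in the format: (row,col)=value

Step 1: ant0:(1,3)->N->(0,3) | ant1:(0,3)->E->(0,4) | ant2:(1,0)->N->(0,0)
  grid max=2 at (1,0)
Step 2: ant0:(0,3)->E->(0,4) | ant1:(0,4)->W->(0,3) | ant2:(0,0)->S->(1,0)
  grid max=3 at (1,0)
Step 3: ant0:(0,4)->W->(0,3) | ant1:(0,3)->E->(0,4) | ant2:(1,0)->N->(0,0)
  grid max=3 at (0,3)
Step 4: ant0:(0,3)->E->(0,4) | ant1:(0,4)->W->(0,3) | ant2:(0,0)->S->(1,0)
  grid max=4 at (0,3)
Step 5: ant0:(0,4)->W->(0,3) | ant1:(0,3)->E->(0,4) | ant2:(1,0)->N->(0,0)
  grid max=5 at (0,3)
Final grid:
  1 0 0 5 5
  2 0 0 0 0
  0 0 0 0 0
  0 0 0 0 0
Max pheromone 5 at (0,3)

Answer: (0,3)=5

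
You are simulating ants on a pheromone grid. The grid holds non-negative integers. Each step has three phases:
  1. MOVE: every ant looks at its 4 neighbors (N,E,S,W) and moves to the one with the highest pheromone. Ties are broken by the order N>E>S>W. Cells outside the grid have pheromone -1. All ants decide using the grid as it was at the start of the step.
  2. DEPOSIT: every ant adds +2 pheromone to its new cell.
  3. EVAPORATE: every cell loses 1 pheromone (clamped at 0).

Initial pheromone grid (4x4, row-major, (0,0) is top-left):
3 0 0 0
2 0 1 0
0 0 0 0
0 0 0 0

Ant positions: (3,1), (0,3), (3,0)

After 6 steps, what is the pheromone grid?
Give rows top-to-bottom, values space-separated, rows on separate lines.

After step 1: ants at (2,1),(1,3),(2,0)
  2 0 0 0
  1 0 0 1
  1 1 0 0
  0 0 0 0
After step 2: ants at (2,0),(0,3),(1,0)
  1 0 0 1
  2 0 0 0
  2 0 0 0
  0 0 0 0
After step 3: ants at (1,0),(1,3),(2,0)
  0 0 0 0
  3 0 0 1
  3 0 0 0
  0 0 0 0
After step 4: ants at (2,0),(0,3),(1,0)
  0 0 0 1
  4 0 0 0
  4 0 0 0
  0 0 0 0
After step 5: ants at (1,0),(1,3),(2,0)
  0 0 0 0
  5 0 0 1
  5 0 0 0
  0 0 0 0
After step 6: ants at (2,0),(0,3),(1,0)
  0 0 0 1
  6 0 0 0
  6 0 0 0
  0 0 0 0

0 0 0 1
6 0 0 0
6 0 0 0
0 0 0 0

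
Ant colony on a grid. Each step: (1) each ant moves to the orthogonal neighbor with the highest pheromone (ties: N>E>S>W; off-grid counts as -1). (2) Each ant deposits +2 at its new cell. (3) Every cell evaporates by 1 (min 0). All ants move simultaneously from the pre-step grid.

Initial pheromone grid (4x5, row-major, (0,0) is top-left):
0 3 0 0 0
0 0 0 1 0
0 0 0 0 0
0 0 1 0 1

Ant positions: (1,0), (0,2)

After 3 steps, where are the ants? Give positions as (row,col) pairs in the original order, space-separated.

Step 1: ant0:(1,0)->N->(0,0) | ant1:(0,2)->W->(0,1)
  grid max=4 at (0,1)
Step 2: ant0:(0,0)->E->(0,1) | ant1:(0,1)->W->(0,0)
  grid max=5 at (0,1)
Step 3: ant0:(0,1)->W->(0,0) | ant1:(0,0)->E->(0,1)
  grid max=6 at (0,1)

(0,0) (0,1)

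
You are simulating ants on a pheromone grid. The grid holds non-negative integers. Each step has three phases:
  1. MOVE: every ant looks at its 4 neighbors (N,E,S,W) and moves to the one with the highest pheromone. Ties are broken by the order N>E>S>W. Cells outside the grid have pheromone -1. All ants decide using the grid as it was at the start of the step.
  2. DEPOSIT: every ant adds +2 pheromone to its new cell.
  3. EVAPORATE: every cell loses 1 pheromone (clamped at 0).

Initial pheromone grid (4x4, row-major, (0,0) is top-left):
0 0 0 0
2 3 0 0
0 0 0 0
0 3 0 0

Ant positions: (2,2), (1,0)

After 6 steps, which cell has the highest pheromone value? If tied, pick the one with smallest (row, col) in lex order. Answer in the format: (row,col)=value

Answer: (1,1)=9

Derivation:
Step 1: ant0:(2,2)->N->(1,2) | ant1:(1,0)->E->(1,1)
  grid max=4 at (1,1)
Step 2: ant0:(1,2)->W->(1,1) | ant1:(1,1)->E->(1,2)
  grid max=5 at (1,1)
Step 3: ant0:(1,1)->E->(1,2) | ant1:(1,2)->W->(1,1)
  grid max=6 at (1,1)
Step 4: ant0:(1,2)->W->(1,1) | ant1:(1,1)->E->(1,2)
  grid max=7 at (1,1)
Step 5: ant0:(1,1)->E->(1,2) | ant1:(1,2)->W->(1,1)
  grid max=8 at (1,1)
Step 6: ant0:(1,2)->W->(1,1) | ant1:(1,1)->E->(1,2)
  grid max=9 at (1,1)
Final grid:
  0 0 0 0
  0 9 6 0
  0 0 0 0
  0 0 0 0
Max pheromone 9 at (1,1)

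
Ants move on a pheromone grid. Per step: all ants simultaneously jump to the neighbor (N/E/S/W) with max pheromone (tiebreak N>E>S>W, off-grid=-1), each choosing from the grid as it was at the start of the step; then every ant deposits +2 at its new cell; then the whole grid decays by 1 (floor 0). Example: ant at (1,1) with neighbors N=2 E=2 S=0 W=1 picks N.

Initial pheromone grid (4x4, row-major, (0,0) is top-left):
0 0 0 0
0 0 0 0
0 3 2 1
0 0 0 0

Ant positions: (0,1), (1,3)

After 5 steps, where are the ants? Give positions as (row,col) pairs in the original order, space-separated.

Step 1: ant0:(0,1)->E->(0,2) | ant1:(1,3)->S->(2,3)
  grid max=2 at (2,1)
Step 2: ant0:(0,2)->E->(0,3) | ant1:(2,3)->W->(2,2)
  grid max=2 at (2,2)
Step 3: ant0:(0,3)->S->(1,3) | ant1:(2,2)->E->(2,3)
  grid max=2 at (2,3)
Step 4: ant0:(1,3)->S->(2,3) | ant1:(2,3)->N->(1,3)
  grid max=3 at (2,3)
Step 5: ant0:(2,3)->N->(1,3) | ant1:(1,3)->S->(2,3)
  grid max=4 at (2,3)

(1,3) (2,3)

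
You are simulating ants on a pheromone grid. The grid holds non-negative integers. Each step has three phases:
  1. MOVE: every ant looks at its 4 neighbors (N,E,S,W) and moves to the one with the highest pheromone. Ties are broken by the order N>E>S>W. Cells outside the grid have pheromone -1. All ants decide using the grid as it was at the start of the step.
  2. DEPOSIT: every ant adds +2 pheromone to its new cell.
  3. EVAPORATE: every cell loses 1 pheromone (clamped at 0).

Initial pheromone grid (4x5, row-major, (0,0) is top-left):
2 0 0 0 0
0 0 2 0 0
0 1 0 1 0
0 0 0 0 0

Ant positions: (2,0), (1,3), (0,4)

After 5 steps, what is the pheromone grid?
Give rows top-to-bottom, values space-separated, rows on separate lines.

After step 1: ants at (2,1),(1,2),(1,4)
  1 0 0 0 0
  0 0 3 0 1
  0 2 0 0 0
  0 0 0 0 0
After step 2: ants at (1,1),(0,2),(0,4)
  0 0 1 0 1
  0 1 2 0 0
  0 1 0 0 0
  0 0 0 0 0
After step 3: ants at (1,2),(1,2),(1,4)
  0 0 0 0 0
  0 0 5 0 1
  0 0 0 0 0
  0 0 0 0 0
After step 4: ants at (0,2),(0,2),(0,4)
  0 0 3 0 1
  0 0 4 0 0
  0 0 0 0 0
  0 0 0 0 0
After step 5: ants at (1,2),(1,2),(1,4)
  0 0 2 0 0
  0 0 7 0 1
  0 0 0 0 0
  0 0 0 0 0

0 0 2 0 0
0 0 7 0 1
0 0 0 0 0
0 0 0 0 0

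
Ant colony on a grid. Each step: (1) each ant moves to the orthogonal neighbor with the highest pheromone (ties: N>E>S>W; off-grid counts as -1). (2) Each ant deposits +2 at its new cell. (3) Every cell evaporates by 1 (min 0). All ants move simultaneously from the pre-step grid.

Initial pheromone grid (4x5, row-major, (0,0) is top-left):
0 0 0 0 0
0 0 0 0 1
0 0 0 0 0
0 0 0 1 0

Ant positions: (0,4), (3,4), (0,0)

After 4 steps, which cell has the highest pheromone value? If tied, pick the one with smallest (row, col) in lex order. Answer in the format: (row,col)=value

Answer: (0,4)=3

Derivation:
Step 1: ant0:(0,4)->S->(1,4) | ant1:(3,4)->W->(3,3) | ant2:(0,0)->E->(0,1)
  grid max=2 at (1,4)
Step 2: ant0:(1,4)->N->(0,4) | ant1:(3,3)->N->(2,3) | ant2:(0,1)->E->(0,2)
  grid max=1 at (0,2)
Step 3: ant0:(0,4)->S->(1,4) | ant1:(2,3)->S->(3,3) | ant2:(0,2)->E->(0,3)
  grid max=2 at (1,4)
Step 4: ant0:(1,4)->N->(0,4) | ant1:(3,3)->N->(2,3) | ant2:(0,3)->E->(0,4)
  grid max=3 at (0,4)
Final grid:
  0 0 0 0 3
  0 0 0 0 1
  0 0 0 1 0
  0 0 0 1 0
Max pheromone 3 at (0,4)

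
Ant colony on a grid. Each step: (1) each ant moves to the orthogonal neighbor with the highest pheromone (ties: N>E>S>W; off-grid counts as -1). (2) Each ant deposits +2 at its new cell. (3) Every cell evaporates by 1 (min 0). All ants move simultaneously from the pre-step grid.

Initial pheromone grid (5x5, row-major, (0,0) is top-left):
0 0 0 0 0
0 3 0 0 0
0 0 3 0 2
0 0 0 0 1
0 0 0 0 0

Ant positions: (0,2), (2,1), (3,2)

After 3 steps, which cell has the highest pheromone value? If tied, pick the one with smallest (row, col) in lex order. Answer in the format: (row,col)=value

Step 1: ant0:(0,2)->E->(0,3) | ant1:(2,1)->N->(1,1) | ant2:(3,2)->N->(2,2)
  grid max=4 at (1,1)
Step 2: ant0:(0,3)->E->(0,4) | ant1:(1,1)->N->(0,1) | ant2:(2,2)->N->(1,2)
  grid max=3 at (1,1)
Step 3: ant0:(0,4)->S->(1,4) | ant1:(0,1)->S->(1,1) | ant2:(1,2)->S->(2,2)
  grid max=4 at (1,1)
Final grid:
  0 0 0 0 0
  0 4 0 0 1
  0 0 4 0 0
  0 0 0 0 0
  0 0 0 0 0
Max pheromone 4 at (1,1)

Answer: (1,1)=4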